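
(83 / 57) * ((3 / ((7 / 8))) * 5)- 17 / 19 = 3201 / 133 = 24.07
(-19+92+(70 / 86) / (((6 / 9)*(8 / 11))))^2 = 2639801641 / 473344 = 5576.92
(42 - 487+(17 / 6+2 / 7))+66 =-15787 / 42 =-375.88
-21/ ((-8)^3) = 21/ 512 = 0.04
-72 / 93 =-0.77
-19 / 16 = -1.19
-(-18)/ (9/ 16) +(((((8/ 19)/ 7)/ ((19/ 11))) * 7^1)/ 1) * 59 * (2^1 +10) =204.59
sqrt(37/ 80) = sqrt(185)/ 20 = 0.68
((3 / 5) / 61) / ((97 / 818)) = 2454 / 29585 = 0.08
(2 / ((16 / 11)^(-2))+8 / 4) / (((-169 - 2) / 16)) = -12064 / 20691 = -0.58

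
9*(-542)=-4878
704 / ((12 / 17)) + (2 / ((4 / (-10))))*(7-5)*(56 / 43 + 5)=120526 / 129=934.31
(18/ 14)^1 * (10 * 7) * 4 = 360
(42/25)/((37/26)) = 1092/925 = 1.18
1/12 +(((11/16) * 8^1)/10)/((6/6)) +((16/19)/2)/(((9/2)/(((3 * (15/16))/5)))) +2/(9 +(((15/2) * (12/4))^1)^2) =0.69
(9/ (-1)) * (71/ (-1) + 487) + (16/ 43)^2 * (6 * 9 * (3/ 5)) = -3739.51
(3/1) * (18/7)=54/7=7.71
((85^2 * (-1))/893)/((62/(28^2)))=-2832200/27683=-102.31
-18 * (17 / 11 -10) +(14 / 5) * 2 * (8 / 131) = 1098934 / 7205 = 152.52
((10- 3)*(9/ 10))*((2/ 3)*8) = 168/ 5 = 33.60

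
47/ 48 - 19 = -865/ 48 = -18.02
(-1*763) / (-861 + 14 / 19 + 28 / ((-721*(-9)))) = 0.89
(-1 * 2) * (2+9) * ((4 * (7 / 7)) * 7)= -616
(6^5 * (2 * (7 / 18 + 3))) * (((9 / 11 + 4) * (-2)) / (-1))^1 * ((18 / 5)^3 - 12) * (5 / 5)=24201255168 / 1375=17600912.85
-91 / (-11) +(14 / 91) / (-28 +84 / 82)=653748 / 79079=8.27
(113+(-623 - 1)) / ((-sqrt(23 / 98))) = 3577 * sqrt(46) / 23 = 1054.80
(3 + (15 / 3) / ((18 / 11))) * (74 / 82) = 4033 / 738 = 5.46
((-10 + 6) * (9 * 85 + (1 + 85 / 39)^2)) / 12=-1178941 / 4563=-258.37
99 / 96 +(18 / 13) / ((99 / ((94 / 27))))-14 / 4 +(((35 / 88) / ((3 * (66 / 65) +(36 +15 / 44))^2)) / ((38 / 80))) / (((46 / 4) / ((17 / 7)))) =-184218515492005711 / 76125116058529824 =-2.42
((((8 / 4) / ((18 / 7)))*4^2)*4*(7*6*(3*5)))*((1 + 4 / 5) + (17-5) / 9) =294784 / 3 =98261.33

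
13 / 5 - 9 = -6.40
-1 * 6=-6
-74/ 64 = -37/ 32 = -1.16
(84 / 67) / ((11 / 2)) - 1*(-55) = 40703 / 737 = 55.23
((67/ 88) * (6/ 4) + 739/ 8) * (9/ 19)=148131/ 3344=44.30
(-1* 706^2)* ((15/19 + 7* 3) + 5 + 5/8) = -519245703/38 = -13664360.61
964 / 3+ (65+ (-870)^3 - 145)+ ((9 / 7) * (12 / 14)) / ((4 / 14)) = -13828557851 / 21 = -658502754.81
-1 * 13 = -13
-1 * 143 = -143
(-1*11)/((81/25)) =-275/81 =-3.40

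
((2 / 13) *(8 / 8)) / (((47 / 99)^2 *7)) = 19602 / 201019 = 0.10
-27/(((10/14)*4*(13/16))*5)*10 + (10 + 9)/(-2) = -32.76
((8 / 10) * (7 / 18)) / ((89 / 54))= 84 / 445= 0.19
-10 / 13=-0.77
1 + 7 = 8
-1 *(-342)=342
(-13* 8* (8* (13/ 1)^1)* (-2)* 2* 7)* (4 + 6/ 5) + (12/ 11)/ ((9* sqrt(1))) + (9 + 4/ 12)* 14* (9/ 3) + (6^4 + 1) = 260122289/ 165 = 1576498.72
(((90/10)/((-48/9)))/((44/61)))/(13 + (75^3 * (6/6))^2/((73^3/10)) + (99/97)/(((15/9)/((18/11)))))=-310744834515/607691703587370688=-0.00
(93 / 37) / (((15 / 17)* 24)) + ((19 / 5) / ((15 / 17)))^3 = 9989508907 / 124875000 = 80.00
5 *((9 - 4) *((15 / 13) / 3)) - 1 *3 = 86 / 13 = 6.62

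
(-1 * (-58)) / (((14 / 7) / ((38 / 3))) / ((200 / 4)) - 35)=-55100 / 33247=-1.66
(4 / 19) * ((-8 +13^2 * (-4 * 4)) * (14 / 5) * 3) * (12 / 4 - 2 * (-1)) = -455616 / 19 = -23979.79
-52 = -52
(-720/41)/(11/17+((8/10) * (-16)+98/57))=3488400/2072591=1.68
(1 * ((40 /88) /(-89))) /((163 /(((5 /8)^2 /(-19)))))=125 /194045632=0.00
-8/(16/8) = -4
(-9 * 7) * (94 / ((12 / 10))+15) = -5880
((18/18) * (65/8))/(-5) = -13/8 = -1.62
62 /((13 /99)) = 6138 /13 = 472.15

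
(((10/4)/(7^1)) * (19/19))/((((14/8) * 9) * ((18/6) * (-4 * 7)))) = -5/18522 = -0.00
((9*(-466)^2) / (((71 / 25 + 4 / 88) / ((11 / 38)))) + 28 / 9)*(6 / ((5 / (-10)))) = -70945990912 / 30153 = -2352866.74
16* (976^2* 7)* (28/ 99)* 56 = 167287586816/ 99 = 1689773604.20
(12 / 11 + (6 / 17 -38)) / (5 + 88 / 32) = -27344 / 5797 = -4.72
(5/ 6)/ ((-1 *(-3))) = 5/ 18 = 0.28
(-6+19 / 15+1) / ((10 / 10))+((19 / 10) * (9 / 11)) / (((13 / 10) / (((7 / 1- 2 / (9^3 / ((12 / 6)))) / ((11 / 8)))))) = 1496864 / 637065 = 2.35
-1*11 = -11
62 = 62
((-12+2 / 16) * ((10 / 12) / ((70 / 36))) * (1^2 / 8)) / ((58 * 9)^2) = -95 / 40690944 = -0.00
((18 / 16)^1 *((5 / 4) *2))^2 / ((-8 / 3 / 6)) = -18225 / 1024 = -17.80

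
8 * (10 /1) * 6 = 480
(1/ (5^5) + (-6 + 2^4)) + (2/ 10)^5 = 31252/ 3125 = 10.00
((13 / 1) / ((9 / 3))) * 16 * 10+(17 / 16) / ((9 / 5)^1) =99925 / 144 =693.92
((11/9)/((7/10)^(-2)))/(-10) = -539/9000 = -0.06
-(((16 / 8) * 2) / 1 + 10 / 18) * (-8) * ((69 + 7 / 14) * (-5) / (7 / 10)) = -1139800 / 63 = -18092.06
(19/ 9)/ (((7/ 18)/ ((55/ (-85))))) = -418/ 119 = -3.51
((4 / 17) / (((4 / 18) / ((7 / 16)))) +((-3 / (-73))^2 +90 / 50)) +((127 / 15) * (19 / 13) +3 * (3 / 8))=278486072 / 17665635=15.76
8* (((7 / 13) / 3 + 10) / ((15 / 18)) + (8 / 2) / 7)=46544 / 455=102.29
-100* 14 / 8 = -175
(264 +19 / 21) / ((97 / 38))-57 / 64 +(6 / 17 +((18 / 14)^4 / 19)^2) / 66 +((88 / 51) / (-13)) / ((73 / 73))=3227378283225597601 / 31407125441019328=102.76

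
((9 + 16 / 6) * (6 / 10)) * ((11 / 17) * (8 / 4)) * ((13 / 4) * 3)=3003 / 34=88.32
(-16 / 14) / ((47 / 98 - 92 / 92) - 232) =112 / 22787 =0.00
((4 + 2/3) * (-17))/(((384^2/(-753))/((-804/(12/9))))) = -2001223/8192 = -244.29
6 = 6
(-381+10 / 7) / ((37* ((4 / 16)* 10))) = -5314 / 1295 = -4.10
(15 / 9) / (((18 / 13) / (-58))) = -1885 / 27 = -69.81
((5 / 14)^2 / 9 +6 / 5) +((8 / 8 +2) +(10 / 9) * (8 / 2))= 76369 / 8820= 8.66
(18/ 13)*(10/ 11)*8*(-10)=-14400/ 143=-100.70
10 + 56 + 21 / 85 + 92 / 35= 40981 / 595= 68.88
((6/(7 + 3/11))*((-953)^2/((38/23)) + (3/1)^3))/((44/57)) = 188008497/320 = 587526.55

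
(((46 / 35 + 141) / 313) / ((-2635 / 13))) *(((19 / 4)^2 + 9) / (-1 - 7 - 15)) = 384709 / 124974640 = 0.00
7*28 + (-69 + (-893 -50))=-816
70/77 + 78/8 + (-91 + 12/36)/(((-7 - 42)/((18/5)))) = 17.32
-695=-695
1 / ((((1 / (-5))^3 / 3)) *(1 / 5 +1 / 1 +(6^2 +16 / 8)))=-1875 / 196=-9.57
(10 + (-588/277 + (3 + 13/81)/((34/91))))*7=43617770/381429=114.35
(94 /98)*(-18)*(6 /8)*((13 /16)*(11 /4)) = -181467 /6272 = -28.93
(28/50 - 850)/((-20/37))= 196433/125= 1571.46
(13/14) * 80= 520/7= 74.29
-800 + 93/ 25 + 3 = -19832/ 25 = -793.28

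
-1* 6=-6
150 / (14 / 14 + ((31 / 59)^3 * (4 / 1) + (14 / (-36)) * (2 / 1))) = 138630825 / 741617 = 186.93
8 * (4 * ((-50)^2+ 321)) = 90272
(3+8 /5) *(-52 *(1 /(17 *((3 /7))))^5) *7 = -140708204 /1725126255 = -0.08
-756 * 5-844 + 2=-4622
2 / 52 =1 / 26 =0.04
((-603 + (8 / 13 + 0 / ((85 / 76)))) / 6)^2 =61324561 / 6084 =10079.65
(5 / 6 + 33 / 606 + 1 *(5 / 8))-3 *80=-578093 / 2424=-238.49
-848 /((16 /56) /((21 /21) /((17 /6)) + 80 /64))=-4757.53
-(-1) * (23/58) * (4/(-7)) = -0.23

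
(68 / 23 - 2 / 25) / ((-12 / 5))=-827 / 690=-1.20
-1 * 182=-182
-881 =-881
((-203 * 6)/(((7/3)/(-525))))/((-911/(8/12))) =-182700/911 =-200.55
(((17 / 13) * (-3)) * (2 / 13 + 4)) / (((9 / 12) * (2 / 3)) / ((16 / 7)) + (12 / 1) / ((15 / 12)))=-440640 / 265499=-1.66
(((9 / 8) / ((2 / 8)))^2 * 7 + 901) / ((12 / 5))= 20855 / 48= 434.48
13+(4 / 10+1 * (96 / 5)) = 163 / 5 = 32.60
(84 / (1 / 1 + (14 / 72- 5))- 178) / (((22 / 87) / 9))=-7120.78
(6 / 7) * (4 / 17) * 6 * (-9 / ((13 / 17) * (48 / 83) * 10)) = -2241 / 910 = -2.46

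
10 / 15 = 2 / 3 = 0.67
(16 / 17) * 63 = 1008 / 17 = 59.29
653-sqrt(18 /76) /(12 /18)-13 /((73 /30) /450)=-127831 /73-9 * sqrt(38) /76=-1751.84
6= 6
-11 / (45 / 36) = -8.80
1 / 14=0.07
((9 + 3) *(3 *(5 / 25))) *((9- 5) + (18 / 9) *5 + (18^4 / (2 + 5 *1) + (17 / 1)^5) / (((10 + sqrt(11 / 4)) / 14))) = 28926844056 / 1945- 289266480 *sqrt(11) / 389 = 12406119.36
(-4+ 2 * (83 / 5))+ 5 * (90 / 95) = 3224 / 95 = 33.94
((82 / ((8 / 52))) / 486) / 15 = 533 / 7290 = 0.07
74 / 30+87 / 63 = 404 / 105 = 3.85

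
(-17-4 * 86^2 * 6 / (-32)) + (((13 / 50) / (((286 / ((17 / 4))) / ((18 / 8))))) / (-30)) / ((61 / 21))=59370078929 / 10736000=5530.00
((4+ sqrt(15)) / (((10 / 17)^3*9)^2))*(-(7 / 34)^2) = -4092529 / 81000000 - 4092529*sqrt(15) / 324000000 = -0.10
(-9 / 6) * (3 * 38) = -171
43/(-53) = -43/53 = -0.81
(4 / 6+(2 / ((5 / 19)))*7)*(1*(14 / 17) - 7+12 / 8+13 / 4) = -76.84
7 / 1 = 7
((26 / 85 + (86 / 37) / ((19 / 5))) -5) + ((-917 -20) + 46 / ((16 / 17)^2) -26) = -6999674051 / 7648640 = -915.15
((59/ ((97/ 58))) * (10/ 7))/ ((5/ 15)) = 102660/ 679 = 151.19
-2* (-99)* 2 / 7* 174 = 68904 / 7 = 9843.43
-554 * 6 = -3324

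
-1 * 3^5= -243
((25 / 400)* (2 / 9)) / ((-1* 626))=-1 / 45072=-0.00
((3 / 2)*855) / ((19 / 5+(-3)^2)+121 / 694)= 1483425 / 15007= 98.85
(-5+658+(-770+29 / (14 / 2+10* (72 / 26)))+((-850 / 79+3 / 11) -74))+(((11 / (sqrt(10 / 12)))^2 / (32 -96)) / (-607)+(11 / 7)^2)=-33601852133217 / 169554135520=-198.18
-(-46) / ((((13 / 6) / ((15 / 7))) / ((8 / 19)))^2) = 23846400 / 2989441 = 7.98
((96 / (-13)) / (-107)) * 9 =0.62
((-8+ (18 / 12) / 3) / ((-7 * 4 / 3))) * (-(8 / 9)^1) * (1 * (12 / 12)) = -5 / 7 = -0.71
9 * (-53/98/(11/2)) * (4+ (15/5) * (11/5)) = -25281/2695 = -9.38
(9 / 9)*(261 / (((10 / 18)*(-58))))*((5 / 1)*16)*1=-648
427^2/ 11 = 16575.36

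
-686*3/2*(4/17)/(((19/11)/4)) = -181104/323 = -560.69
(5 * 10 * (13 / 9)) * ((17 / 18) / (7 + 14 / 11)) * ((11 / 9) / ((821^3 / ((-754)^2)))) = 29235935300 / 2823937234083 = 0.01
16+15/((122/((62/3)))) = 1131/61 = 18.54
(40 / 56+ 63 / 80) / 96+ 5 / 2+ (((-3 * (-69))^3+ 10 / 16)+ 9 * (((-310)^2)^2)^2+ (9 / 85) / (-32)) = 701526759244278954238389833 / 913920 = 767601933696908869746.14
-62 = -62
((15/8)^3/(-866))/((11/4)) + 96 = 117052113/1219328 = 96.00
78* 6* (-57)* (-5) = 133380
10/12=5/6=0.83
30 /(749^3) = 30 /420189749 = 0.00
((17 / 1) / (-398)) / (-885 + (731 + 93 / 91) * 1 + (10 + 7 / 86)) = 66521 / 222543491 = 0.00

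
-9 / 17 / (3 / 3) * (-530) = 4770 / 17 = 280.59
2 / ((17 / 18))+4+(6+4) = 274 / 17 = 16.12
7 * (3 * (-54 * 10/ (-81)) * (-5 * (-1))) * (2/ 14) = 100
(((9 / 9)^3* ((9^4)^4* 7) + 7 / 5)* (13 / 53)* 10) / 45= 1686248371855175492 / 2385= 707022378136341.93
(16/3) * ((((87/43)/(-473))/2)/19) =-232/386441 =-0.00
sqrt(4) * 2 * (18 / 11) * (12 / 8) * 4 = 432 / 11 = 39.27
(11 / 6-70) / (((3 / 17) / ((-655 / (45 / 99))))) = 10019273 / 18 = 556626.28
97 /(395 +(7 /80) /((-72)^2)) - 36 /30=-781747242 /819072035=-0.95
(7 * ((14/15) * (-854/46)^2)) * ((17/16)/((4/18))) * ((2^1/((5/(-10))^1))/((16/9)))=-4100761539/169280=-24224.73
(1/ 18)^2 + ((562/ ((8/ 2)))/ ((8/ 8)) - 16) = 40339/ 324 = 124.50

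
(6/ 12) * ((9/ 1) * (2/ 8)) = 9/ 8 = 1.12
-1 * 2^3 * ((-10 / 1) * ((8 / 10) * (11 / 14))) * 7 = 352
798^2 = 636804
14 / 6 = 7 / 3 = 2.33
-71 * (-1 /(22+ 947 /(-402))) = 28542 /7897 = 3.61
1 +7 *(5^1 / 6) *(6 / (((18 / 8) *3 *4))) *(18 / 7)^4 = 19783 / 343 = 57.68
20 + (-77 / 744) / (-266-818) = 20.00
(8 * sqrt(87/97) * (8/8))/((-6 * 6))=-2 * sqrt(8439)/873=-0.21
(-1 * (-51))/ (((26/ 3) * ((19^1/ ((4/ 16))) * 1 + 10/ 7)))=1071/ 14092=0.08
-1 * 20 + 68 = 48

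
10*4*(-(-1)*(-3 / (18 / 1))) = -20 / 3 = -6.67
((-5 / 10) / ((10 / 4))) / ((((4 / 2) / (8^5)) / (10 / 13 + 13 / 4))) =-856064 / 65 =-13170.22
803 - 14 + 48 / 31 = 24507 / 31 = 790.55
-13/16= -0.81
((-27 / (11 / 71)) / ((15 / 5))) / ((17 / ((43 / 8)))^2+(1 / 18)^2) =-382809564 / 65940083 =-5.81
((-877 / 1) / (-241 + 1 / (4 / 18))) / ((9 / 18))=3508 / 473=7.42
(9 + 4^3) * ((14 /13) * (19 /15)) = 19418 /195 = 99.58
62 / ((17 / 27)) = 1674 / 17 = 98.47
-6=-6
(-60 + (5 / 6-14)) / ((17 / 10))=-2195 / 51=-43.04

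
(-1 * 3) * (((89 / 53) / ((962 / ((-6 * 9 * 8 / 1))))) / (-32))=-7209 / 101972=-0.07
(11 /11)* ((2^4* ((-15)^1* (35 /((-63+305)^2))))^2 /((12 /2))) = 735000 /214358881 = 0.00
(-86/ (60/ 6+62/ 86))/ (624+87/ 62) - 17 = -17.01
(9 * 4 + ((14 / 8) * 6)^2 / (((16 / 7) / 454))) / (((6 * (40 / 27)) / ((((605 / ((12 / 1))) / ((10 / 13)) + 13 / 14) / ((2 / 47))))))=3854548.39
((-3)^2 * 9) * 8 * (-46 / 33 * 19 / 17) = -188784 / 187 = -1009.54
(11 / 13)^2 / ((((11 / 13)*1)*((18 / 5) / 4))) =110 / 117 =0.94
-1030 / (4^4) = -515 / 128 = -4.02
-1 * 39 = -39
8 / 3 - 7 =-13 / 3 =-4.33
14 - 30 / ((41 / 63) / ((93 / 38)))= -76979 / 779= -98.82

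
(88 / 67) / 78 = 44 / 2613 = 0.02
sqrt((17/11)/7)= sqrt(1309)/77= 0.47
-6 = -6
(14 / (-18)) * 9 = -7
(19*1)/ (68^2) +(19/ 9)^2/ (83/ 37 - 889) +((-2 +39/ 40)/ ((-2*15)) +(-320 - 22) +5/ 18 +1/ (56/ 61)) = -1077165548993/ 3162555900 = -340.60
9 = 9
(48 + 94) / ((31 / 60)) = 274.84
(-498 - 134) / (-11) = 632 / 11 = 57.45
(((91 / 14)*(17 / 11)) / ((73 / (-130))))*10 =-143650 / 803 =-178.89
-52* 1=-52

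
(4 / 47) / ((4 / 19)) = 19 / 47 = 0.40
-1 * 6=-6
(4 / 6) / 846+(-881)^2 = 984948310 / 1269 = 776161.00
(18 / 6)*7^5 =50421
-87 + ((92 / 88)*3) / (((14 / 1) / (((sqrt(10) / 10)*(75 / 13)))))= -87 + 1035*sqrt(10) / 8008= -86.59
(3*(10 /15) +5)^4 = 2401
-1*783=-783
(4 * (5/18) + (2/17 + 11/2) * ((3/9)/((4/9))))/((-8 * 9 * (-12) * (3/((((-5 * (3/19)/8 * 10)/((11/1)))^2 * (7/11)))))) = 0.00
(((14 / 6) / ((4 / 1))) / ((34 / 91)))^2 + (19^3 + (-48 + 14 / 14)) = 1134358537 / 166464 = 6814.44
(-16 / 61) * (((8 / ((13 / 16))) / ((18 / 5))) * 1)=-5120 / 7137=-0.72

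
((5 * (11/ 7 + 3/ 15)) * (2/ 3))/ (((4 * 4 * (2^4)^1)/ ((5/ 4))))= 155/ 5376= 0.03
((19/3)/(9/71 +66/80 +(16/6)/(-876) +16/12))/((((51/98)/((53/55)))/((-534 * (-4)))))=8740333225344/796251797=10976.85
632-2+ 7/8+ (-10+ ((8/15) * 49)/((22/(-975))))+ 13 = -46139/88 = -524.31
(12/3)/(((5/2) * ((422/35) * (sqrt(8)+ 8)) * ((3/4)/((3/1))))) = 0.05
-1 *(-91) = 91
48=48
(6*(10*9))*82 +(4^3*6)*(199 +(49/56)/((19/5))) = 2294904/19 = 120784.42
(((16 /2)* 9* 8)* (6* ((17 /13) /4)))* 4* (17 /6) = 166464 /13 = 12804.92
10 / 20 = 1 / 2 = 0.50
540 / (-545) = -0.99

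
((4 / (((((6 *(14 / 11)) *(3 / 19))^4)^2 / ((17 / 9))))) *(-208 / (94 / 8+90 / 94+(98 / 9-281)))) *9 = 37814679207766655735827 / 3074234098135398928128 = 12.30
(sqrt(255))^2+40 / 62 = 7925 / 31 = 255.65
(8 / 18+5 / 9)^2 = 1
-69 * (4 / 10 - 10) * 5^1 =3312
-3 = -3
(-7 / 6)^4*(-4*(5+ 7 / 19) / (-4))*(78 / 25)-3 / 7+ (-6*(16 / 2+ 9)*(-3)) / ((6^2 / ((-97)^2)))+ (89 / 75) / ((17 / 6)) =162807303913 / 2034900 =80007.52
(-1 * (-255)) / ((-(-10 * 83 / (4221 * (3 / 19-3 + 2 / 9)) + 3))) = -26789280 / 323053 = -82.93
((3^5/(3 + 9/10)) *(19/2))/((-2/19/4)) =-22493.08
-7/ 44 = -0.16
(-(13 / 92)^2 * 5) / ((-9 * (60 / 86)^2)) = 312481 / 13711680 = 0.02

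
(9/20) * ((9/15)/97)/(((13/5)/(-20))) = -27/1261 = -0.02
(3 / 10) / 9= 1 / 30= 0.03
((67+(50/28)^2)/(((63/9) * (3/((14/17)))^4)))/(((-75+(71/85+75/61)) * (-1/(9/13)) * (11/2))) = 234969560/2391174310239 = 0.00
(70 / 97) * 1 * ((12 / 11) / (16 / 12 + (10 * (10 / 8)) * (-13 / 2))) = -1440 / 146179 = -0.01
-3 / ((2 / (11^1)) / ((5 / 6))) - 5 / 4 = -15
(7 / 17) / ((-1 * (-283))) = 7 / 4811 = 0.00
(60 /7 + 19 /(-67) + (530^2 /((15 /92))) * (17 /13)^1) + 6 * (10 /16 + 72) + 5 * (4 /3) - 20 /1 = 2253392.76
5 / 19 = 0.26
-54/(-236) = 27/118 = 0.23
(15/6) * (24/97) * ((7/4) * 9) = 945/97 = 9.74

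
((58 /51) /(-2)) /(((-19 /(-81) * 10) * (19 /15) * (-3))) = 783 /12274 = 0.06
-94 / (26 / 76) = -3572 / 13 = -274.77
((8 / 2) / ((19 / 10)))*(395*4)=63200 / 19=3326.32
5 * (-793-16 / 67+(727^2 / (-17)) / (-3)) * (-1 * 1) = -163504730 / 3417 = -47850.37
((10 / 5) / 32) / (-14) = -1 / 224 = -0.00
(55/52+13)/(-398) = -731/20696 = -0.04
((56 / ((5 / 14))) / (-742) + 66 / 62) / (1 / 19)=133171 / 8215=16.21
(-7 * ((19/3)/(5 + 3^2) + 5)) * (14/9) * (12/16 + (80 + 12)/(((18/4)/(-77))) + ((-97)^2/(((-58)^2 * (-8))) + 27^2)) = 328010042227/6539616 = 50157.39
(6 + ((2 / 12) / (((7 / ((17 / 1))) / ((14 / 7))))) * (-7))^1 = 1 / 3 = 0.33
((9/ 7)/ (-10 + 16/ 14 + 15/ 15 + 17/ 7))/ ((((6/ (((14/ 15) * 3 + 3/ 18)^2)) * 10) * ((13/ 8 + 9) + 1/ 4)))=-0.00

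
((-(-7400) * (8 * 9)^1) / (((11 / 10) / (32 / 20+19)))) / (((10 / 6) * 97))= 61718.91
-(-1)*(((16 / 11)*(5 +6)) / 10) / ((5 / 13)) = 104 / 25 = 4.16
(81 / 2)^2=6561 / 4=1640.25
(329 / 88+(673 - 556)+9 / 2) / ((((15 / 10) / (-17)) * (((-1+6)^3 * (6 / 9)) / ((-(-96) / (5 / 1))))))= -2248284 / 6875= -327.02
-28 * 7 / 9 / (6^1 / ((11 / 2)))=-539 / 27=-19.96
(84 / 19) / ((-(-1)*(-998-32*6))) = -6 / 1615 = -0.00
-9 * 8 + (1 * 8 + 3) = -61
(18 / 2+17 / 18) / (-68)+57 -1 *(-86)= 174853 / 1224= 142.85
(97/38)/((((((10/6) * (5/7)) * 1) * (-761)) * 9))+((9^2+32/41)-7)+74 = 13229957161/88922850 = 148.78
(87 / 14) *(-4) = -174 / 7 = -24.86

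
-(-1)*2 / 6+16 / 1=49 / 3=16.33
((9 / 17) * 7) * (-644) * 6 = -14319.53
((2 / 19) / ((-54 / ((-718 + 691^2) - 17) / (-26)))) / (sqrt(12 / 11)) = 6197698 * sqrt(33) / 1539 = 23133.90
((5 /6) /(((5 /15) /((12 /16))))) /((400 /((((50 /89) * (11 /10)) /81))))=11 /307584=0.00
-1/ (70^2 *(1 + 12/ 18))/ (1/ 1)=-3/ 24500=-0.00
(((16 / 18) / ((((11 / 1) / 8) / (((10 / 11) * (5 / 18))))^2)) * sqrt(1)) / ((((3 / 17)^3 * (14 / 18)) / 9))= 63.13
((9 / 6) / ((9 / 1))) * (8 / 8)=1 / 6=0.17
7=7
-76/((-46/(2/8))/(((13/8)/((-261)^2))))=247/25068528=0.00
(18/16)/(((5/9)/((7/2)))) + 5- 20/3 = 1301/240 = 5.42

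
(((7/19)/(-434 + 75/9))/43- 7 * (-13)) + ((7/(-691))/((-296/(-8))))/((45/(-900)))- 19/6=87.84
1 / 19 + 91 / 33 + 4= 4270 / 627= 6.81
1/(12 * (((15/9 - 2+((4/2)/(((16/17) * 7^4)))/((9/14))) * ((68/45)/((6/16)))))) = -138915/2229856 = -0.06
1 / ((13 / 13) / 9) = 9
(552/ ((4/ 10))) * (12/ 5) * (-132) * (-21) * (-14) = -128532096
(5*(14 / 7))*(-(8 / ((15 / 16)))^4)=-536870912 / 10125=-53024.29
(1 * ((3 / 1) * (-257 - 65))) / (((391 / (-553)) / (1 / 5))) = 23226 / 85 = 273.25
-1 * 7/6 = -7/6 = -1.17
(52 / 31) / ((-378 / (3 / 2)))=-13 / 1953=-0.01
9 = 9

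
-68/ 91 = -0.75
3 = 3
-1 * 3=-3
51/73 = 0.70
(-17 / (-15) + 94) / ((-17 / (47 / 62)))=-67069 / 15810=-4.24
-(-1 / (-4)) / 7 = -1 / 28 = -0.04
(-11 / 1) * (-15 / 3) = 55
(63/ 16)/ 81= 7/ 144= 0.05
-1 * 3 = -3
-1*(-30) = 30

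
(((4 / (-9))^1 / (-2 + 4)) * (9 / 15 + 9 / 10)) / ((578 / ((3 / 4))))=-1 / 2312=-0.00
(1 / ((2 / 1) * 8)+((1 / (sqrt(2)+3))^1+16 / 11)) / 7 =2397 / 8624 - sqrt(2) / 49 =0.25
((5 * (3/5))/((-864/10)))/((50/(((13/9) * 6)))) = -13/2160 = -0.01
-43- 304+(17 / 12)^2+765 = 60481 / 144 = 420.01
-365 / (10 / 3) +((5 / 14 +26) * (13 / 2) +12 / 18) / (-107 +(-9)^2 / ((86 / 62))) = -19845041 / 175560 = -113.04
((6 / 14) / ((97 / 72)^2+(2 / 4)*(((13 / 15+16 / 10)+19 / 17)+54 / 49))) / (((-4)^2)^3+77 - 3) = 308448 / 12479540791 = 0.00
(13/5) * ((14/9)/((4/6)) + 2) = 169/15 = 11.27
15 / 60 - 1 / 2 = -1 / 4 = -0.25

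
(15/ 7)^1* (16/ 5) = 48/ 7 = 6.86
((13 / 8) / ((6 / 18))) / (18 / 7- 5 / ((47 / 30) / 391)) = -4277 / 1092544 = -0.00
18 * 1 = 18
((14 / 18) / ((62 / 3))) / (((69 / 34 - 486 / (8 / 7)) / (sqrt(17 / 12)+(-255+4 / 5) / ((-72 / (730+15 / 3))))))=-239071 / 1036044 - 119 * sqrt(51) / 8029341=-0.23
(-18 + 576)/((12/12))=558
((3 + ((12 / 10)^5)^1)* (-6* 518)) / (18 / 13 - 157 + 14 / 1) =120.45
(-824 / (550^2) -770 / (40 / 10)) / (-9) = 29116037 / 1361250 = 21.39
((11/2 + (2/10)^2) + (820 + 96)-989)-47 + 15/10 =-2824/25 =-112.96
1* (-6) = -6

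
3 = 3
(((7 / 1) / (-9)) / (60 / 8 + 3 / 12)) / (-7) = 4 / 279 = 0.01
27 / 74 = 0.36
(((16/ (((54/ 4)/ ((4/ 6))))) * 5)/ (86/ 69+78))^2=3385600/ 1362274281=0.00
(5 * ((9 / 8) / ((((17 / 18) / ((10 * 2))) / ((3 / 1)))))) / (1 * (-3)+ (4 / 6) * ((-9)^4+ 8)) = 18225 / 223193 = 0.08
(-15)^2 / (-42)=-75 / 14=-5.36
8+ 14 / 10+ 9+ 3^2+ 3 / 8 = 1111 / 40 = 27.78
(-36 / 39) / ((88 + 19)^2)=-12 / 148837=-0.00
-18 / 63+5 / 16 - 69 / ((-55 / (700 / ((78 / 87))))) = 15688269 / 16016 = 979.54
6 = 6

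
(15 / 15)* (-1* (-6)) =6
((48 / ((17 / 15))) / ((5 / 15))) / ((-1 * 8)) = -270 / 17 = -15.88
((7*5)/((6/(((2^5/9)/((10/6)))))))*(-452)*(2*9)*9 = -911232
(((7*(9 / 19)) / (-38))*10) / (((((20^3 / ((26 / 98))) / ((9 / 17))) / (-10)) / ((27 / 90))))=3159 / 68734400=0.00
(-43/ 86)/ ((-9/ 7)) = 0.39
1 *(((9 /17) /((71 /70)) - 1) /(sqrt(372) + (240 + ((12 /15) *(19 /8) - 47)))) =-0.00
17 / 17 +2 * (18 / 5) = 41 / 5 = 8.20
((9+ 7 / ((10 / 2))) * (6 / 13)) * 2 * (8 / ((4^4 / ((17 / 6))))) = 17 / 20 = 0.85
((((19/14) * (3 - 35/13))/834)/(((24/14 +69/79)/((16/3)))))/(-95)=-1264/116361765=-0.00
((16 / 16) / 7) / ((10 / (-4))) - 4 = -142 / 35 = -4.06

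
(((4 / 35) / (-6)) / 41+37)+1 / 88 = 14021209 / 378840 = 37.01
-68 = -68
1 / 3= 0.33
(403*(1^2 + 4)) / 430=403 / 86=4.69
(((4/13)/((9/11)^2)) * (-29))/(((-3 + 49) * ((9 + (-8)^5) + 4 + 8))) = 638/72099963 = 0.00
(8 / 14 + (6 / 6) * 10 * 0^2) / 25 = 4 / 175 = 0.02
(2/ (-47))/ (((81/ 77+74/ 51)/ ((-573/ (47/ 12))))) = 54004104/ 21712261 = 2.49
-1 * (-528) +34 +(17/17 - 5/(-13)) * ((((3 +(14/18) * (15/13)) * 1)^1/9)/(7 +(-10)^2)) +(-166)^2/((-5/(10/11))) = -2654400226/596739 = -4448.18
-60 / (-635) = 12 / 127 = 0.09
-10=-10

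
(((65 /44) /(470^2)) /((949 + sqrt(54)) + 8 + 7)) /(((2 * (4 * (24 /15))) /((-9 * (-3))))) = 0.00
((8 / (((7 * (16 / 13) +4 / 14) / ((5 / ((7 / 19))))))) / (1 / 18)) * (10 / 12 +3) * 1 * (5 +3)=181792 / 27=6733.04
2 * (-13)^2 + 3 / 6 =677 / 2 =338.50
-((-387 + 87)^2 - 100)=-89900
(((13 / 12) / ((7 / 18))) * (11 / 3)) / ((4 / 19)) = 48.52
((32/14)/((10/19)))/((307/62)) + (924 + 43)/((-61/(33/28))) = -46683929/2621780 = -17.81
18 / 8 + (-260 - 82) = -1359 / 4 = -339.75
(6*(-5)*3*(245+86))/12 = -4965/2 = -2482.50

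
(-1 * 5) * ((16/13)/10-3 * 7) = 1357/13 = 104.38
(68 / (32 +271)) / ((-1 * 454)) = -0.00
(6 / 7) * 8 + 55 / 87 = 4561 / 609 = 7.49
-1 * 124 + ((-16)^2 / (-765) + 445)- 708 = -296311 / 765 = -387.33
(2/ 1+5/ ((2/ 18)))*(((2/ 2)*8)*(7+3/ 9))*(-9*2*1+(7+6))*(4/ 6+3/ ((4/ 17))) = -1664740/ 9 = -184971.11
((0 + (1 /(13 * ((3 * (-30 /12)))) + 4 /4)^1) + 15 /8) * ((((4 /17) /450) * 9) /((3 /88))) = 98318 /248625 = 0.40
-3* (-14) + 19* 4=118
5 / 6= 0.83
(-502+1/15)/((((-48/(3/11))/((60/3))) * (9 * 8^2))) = 7529/76032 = 0.10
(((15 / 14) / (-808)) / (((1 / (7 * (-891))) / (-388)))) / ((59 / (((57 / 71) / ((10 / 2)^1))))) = -14779017 / 1692356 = -8.73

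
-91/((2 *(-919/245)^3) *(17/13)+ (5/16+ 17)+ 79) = 2.18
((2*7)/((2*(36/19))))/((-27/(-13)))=1729/972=1.78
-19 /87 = -0.22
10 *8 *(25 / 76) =500 / 19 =26.32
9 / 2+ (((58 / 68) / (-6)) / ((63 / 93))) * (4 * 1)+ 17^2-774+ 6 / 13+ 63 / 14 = -476.38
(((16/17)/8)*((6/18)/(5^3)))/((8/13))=13/25500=0.00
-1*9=-9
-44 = -44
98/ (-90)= -49/ 45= -1.09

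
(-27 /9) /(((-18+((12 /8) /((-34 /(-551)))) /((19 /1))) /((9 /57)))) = 204 /7201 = 0.03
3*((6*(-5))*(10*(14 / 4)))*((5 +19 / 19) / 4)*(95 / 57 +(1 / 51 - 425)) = 34002675 / 17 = 2000157.35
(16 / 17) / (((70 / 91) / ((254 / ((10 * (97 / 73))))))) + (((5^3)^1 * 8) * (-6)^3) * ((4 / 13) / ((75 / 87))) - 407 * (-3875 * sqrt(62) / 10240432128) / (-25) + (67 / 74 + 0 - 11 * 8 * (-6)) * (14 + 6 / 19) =-69500.30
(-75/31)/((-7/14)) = 150/31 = 4.84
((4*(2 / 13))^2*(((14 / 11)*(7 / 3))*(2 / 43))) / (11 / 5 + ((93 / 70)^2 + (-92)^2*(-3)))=-61465600 / 29832817180881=-0.00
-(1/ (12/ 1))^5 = -1/ 248832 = -0.00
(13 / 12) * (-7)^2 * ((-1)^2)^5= 637 / 12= 53.08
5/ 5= 1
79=79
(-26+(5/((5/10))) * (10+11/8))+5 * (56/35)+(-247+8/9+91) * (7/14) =655/36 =18.19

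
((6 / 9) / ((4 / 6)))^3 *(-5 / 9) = -5 / 9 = -0.56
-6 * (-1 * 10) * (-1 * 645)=-38700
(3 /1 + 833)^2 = 698896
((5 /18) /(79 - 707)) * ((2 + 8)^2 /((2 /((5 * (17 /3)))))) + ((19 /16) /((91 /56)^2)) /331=-593063219 /948501684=-0.63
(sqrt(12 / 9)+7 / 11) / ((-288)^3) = -sqrt(3) / 35831808-7 / 262766592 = -0.00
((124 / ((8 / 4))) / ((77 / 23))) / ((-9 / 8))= -11408 / 693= -16.46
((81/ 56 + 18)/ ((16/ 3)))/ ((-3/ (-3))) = 3267/ 896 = 3.65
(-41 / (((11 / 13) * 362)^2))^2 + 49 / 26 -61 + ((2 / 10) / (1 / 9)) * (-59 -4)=-2819331928406318711 / 16342495701543440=-172.52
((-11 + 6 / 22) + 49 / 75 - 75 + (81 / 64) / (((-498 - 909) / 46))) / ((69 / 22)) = -1053863813 / 38833200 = -27.14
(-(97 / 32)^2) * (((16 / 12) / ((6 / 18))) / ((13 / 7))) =-19.79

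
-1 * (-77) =77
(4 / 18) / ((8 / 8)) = 2 / 9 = 0.22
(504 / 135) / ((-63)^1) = -8 / 135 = -0.06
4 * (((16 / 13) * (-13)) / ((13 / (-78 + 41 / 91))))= 451648 / 1183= 381.78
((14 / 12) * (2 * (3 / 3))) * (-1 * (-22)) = 154 / 3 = 51.33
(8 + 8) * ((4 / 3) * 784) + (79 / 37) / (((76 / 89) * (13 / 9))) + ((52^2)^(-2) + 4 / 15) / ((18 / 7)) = 23214262118204119 / 1387817832960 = 16727.17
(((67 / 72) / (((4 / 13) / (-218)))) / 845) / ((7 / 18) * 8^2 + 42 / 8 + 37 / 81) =-65727 / 2577380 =-0.03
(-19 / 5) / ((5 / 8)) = -152 / 25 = -6.08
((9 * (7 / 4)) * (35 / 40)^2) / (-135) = -343 / 3840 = -0.09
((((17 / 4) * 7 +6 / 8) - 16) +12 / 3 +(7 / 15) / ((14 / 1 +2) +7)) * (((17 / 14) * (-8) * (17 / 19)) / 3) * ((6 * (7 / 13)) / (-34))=33422 / 6555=5.10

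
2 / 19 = 0.11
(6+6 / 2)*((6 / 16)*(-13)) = -351 / 8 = -43.88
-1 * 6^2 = -36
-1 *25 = -25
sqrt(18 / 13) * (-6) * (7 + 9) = -288 * sqrt(26) / 13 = -112.96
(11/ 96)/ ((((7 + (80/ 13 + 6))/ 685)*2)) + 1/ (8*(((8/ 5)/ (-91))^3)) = -22995.11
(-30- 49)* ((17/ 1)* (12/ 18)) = -2686/ 3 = -895.33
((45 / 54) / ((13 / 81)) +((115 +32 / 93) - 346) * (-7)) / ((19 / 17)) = 1449.28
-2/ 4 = -1/ 2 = -0.50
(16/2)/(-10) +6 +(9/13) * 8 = 10.74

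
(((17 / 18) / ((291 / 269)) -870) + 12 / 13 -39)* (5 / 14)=-308875705 / 953316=-324.00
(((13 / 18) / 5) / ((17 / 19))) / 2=247 / 3060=0.08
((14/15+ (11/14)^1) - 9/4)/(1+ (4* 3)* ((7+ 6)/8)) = -223/8610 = -0.03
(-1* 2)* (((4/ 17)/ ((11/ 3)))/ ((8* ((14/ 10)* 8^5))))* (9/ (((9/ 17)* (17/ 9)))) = -135/ 42893312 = -0.00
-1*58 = -58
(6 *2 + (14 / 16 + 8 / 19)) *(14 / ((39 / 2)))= 9.55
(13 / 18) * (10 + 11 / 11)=143 / 18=7.94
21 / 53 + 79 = 4208 / 53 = 79.40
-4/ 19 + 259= 4917/ 19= 258.79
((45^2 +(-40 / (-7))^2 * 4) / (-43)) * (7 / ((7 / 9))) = -950625 / 2107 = -451.17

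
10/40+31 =125/4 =31.25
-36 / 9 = -4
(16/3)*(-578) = -3082.67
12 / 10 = 6 / 5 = 1.20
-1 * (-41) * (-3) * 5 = -615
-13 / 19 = -0.68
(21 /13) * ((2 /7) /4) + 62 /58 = 893 /754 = 1.18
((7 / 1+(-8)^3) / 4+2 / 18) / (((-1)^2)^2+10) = -11.47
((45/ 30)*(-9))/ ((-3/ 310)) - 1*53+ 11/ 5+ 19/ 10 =13461/ 10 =1346.10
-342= -342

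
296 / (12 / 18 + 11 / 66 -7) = -48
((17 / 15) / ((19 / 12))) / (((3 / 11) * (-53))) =-0.05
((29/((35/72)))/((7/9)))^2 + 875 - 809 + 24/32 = 5949.95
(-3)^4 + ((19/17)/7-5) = 9063/119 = 76.16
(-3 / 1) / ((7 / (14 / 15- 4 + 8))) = -2.11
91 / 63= 13 / 9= 1.44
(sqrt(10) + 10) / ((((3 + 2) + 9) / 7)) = sqrt(10) / 2 + 5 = 6.58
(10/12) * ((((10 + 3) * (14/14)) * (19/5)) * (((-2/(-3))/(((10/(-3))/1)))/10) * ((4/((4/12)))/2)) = -247/50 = -4.94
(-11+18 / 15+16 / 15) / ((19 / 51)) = -2227 / 95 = -23.44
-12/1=-12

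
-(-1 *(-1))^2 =-1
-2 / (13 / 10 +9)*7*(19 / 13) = -2660 / 1339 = -1.99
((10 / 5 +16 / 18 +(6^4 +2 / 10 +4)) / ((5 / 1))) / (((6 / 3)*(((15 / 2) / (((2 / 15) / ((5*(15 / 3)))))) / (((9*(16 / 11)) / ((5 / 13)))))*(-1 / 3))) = -24393824 / 2578125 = -9.46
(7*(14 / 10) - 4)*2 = 58 / 5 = 11.60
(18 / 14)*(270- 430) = -1440 / 7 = -205.71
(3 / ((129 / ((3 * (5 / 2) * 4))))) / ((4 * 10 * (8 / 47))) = 141 / 1376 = 0.10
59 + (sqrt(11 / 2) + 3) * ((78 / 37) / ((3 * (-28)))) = 30523 / 518 - 13 * sqrt(22) / 1036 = 58.87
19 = 19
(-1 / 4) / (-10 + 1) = 1 / 36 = 0.03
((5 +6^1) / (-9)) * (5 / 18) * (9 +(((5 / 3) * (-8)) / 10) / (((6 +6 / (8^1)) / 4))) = -36575 / 13122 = -2.79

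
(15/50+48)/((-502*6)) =-161/10040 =-0.02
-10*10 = -100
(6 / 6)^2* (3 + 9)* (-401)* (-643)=3094116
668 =668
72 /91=0.79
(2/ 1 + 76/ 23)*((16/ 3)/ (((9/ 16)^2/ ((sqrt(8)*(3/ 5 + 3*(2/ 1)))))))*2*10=33381.40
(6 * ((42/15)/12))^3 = 343/125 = 2.74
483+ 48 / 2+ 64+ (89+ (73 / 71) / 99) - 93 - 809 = -1700945 / 7029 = -241.99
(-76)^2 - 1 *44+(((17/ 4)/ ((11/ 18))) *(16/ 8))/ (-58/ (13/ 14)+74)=3153263/ 550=5733.21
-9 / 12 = -3 / 4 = -0.75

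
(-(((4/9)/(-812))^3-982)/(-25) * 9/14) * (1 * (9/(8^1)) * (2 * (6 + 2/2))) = -5988625149907/15057768600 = -397.71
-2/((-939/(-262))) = -524/939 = -0.56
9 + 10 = 19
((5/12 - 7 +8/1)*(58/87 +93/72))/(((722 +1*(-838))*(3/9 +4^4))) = -0.00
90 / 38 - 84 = -1551 / 19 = -81.63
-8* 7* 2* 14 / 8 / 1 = -196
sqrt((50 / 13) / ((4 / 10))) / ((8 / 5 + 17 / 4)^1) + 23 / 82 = 0.81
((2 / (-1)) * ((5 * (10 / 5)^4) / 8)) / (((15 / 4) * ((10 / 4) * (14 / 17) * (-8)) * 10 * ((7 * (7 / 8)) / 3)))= 136 / 8575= 0.02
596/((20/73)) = 10877/5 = 2175.40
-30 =-30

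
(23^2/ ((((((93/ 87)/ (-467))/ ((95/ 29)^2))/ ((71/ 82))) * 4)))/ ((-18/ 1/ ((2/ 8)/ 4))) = 158298978325/ 84923136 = 1864.03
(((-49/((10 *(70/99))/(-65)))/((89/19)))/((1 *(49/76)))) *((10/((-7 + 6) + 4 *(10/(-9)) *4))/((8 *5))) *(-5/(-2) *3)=-964953/64792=-14.89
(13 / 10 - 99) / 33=-977 / 330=-2.96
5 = 5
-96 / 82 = -48 / 41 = -1.17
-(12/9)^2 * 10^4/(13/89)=-14240000/117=-121709.40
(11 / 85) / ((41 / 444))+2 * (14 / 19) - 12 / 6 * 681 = -89994454 / 66215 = -1359.12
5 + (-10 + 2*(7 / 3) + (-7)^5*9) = -151263.33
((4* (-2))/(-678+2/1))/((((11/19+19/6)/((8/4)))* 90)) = 76/1082445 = 0.00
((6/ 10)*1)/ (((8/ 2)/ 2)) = 3/ 10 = 0.30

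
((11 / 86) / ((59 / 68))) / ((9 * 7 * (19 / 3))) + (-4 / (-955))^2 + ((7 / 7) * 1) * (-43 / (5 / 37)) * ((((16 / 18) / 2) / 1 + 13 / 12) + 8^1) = -33587145161563369 / 11078509950900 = -3031.74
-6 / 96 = -1 / 16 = -0.06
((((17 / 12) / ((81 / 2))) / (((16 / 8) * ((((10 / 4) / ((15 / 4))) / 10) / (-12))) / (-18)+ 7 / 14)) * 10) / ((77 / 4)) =6800 / 187341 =0.04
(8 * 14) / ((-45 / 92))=-10304 / 45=-228.98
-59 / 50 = -1.18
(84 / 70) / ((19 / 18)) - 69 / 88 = 2949 / 8360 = 0.35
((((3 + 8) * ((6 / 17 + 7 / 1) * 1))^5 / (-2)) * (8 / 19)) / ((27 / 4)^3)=-1258210937500000000 / 530993861289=-2369539.52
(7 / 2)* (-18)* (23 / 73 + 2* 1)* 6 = -63882 / 73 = -875.10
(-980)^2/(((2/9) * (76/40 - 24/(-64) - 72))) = -172872000/2789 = -61983.51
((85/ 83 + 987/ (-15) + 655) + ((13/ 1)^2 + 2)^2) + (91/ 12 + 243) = 149807401/ 4980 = 30081.81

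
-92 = -92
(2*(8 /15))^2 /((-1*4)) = -64 /225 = -0.28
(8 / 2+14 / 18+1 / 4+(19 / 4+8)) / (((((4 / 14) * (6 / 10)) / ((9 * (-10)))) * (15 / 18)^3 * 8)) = -2016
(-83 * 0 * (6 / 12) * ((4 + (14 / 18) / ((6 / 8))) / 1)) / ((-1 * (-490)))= 0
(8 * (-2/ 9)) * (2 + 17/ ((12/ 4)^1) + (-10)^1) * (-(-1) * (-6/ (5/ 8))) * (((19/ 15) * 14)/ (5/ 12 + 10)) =-1906688/ 28125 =-67.79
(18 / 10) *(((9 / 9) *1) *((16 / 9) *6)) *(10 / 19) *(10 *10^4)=19200000 / 19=1010526.32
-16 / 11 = -1.45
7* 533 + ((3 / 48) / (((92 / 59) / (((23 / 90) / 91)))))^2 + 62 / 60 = 1025352667426201 / 274743705600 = 3732.03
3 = 3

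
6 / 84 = 1 / 14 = 0.07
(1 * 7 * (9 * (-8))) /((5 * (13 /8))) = -4032 /65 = -62.03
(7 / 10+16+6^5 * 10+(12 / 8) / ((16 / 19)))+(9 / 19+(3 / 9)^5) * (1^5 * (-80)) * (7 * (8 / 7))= 57230625269 / 738720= 77472.69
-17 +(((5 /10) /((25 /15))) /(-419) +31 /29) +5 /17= -32302189 /2065670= -15.64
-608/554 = -304/277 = -1.10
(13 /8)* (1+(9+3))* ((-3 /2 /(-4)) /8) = 507 /512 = 0.99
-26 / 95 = -0.27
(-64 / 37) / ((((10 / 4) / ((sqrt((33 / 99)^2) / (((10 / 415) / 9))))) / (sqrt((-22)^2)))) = -350592 / 185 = -1895.09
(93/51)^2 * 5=4805/289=16.63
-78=-78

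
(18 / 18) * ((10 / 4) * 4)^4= 10000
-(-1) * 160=160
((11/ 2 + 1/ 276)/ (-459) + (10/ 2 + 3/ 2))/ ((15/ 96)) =6575416/ 158355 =41.52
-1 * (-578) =578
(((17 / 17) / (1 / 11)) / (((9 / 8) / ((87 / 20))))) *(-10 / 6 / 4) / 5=-319 / 90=-3.54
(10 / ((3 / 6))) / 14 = 10 / 7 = 1.43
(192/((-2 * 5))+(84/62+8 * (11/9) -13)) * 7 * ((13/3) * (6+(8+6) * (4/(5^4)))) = -10178762594/2615625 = -3891.52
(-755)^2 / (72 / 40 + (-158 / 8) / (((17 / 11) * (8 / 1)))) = 1550468000 / 551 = 2813916.52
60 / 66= 10 / 11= 0.91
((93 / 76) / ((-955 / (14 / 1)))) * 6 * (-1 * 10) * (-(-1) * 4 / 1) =15624 / 3629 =4.31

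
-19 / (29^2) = -19 / 841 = -0.02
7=7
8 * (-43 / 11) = -344 / 11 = -31.27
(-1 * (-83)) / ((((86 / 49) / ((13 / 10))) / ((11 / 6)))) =581581 / 5160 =112.71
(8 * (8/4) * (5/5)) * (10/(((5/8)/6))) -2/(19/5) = 29174/19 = 1535.47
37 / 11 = 3.36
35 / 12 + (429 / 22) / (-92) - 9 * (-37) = 185309 / 552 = 335.70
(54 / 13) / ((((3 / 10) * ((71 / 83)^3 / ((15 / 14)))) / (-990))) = -764193325500 / 32569901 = -23463.18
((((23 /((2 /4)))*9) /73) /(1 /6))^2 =6170256 /5329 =1157.86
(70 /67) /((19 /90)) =6300 /1273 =4.95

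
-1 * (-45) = 45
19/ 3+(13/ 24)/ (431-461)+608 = 442307/ 720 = 614.32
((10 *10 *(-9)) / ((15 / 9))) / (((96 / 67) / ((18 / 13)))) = -27135 / 52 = -521.83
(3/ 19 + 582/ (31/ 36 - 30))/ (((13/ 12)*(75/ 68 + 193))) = -322271856/ 3419900497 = -0.09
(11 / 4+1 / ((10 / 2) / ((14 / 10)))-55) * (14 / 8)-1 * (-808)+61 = 311221 / 400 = 778.05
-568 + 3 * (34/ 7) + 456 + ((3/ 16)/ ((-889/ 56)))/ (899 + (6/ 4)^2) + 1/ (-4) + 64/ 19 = -3281565521/ 34795460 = -94.31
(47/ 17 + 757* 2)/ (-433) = -25785/ 7361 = -3.50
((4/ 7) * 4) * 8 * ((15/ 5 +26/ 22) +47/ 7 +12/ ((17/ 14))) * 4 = 1519.80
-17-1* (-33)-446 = -430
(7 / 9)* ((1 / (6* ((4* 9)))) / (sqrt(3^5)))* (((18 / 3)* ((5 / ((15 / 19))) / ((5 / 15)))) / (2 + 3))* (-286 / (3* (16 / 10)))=-19019* sqrt(3) / 104976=-0.31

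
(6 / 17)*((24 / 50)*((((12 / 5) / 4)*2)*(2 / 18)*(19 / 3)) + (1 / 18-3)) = -0.90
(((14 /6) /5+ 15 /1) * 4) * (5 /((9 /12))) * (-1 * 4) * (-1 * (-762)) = -1257130.67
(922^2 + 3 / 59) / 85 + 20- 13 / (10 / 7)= 20083849 / 2006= 10011.89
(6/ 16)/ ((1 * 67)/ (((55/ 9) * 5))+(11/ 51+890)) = 42075/ 100128224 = 0.00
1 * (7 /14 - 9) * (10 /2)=-85 /2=-42.50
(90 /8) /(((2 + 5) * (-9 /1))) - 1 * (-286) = 8003 /28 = 285.82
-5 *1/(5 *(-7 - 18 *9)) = 1/169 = 0.01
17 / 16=1.06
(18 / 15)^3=216 / 125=1.73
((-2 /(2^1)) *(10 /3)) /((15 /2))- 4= -40 /9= -4.44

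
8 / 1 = 8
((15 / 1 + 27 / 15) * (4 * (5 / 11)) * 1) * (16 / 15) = 1792 / 55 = 32.58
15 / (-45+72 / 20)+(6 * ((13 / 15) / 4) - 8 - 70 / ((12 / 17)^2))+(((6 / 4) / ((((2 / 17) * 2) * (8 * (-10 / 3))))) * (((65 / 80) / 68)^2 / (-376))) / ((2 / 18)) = -511778013102889 / 3468542607360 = -147.55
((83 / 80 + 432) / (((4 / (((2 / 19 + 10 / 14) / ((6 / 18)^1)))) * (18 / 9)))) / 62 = 1618323 / 753920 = 2.15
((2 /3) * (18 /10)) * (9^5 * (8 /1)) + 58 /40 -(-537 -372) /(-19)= 215393123 /380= 566824.01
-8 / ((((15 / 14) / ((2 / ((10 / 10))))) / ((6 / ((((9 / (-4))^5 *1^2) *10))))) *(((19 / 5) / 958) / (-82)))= -18018861056 / 5609655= -3212.12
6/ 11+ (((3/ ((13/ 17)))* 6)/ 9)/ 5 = 764/ 715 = 1.07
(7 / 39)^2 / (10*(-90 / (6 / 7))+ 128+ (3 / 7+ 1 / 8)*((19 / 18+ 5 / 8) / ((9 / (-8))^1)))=-24696 / 707424367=-0.00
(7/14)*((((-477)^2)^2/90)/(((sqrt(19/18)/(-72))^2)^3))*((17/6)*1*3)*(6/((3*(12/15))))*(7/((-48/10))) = -7241511788041949073653760/6859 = -1055767865292600827183.81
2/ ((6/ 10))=10/ 3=3.33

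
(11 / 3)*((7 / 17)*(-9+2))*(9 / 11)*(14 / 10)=-1029 / 85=-12.11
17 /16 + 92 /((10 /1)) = 821 /80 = 10.26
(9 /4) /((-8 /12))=-27 /8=-3.38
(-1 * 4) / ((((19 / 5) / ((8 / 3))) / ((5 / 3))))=-800 / 171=-4.68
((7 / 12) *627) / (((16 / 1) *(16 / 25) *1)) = 35.72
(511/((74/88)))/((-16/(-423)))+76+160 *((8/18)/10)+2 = 21512515/1332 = 16150.54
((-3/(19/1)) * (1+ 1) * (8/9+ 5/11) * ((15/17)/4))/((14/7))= -35/748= -0.05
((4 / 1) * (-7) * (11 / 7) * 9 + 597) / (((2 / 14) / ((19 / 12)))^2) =1185163 / 48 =24690.90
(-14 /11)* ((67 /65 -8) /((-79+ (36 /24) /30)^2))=507360 /356533463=0.00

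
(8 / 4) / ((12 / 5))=5 / 6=0.83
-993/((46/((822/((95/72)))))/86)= -2527097616/2185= -1156566.41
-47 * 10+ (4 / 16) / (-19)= -35721 / 76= -470.01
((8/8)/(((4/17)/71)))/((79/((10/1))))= 6035/158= 38.20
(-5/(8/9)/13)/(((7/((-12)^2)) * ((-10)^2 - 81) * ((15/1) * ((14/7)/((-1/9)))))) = 3/1729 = 0.00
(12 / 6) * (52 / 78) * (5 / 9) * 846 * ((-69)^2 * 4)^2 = 227275666560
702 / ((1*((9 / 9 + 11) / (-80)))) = -4680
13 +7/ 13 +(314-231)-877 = -10146/ 13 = -780.46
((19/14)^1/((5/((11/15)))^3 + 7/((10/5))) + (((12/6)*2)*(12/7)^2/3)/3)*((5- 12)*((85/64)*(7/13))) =-6.56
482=482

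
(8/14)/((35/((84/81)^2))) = 64/3645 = 0.02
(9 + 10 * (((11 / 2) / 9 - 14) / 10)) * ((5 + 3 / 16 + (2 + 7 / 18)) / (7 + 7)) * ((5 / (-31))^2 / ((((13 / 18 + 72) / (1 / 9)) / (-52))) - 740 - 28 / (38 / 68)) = 1876.61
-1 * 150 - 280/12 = -520/3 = -173.33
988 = 988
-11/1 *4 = -44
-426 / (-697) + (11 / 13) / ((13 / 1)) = 0.68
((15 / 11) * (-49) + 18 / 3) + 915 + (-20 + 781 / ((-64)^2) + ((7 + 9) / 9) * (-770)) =-216748537 / 405504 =-534.52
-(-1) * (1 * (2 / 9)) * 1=2 / 9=0.22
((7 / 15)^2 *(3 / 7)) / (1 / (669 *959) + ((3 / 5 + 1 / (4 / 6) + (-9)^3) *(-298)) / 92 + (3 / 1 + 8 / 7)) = 137723908 / 3480480058655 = 0.00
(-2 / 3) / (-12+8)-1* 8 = -47 / 6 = -7.83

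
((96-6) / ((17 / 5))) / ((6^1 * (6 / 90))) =1125 / 17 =66.18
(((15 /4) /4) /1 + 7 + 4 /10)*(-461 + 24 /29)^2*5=4096047575 /464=8827688.74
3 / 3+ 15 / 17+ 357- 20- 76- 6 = 256.88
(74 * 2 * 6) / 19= 888 / 19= 46.74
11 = 11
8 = 8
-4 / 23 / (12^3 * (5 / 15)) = -1 / 3312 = -0.00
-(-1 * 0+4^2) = -16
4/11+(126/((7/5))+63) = 1687/11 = 153.36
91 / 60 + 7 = 511 / 60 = 8.52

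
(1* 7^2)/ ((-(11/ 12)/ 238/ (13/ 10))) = -909636/ 55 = -16538.84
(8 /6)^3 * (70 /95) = 896 /513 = 1.75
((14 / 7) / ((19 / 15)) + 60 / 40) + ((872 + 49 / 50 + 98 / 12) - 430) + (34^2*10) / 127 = 545.25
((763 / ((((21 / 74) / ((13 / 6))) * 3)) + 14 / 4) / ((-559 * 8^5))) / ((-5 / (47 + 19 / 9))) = 0.00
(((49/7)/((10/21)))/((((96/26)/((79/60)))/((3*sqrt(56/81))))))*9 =50323*sqrt(14)/1600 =117.68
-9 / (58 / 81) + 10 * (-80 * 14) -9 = -650851 / 58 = -11221.57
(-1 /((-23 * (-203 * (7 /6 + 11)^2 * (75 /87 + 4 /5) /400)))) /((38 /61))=-2196000 /3928640051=-0.00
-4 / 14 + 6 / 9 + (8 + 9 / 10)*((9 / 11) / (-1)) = -15941 / 2310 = -6.90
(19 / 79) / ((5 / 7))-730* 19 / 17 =-5476389 / 6715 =-815.55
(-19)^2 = 361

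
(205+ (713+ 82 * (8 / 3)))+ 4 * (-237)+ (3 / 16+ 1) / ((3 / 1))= 3025 / 16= 189.06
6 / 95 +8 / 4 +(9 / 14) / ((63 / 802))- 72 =-287461 / 4655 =-61.75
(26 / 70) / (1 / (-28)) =-10.40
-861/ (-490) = 123/ 70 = 1.76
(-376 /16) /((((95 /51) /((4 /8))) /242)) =-290037 /190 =-1526.51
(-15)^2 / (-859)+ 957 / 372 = 246121 / 106516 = 2.31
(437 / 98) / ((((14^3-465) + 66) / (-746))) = -163001 / 114905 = -1.42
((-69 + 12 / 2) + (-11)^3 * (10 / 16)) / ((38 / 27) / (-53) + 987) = -0.91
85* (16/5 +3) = 527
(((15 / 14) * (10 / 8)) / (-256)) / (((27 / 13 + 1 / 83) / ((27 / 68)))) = -2184975 / 2197307392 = -0.00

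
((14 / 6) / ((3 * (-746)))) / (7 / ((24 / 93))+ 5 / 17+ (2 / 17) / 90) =-2380 / 62594249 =-0.00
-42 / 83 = -0.51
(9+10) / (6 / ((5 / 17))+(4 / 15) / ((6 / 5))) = 855 / 928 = 0.92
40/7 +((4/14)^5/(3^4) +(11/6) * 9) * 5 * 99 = 2472613345/302526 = 8173.23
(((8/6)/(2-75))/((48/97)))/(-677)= 97/1779156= 0.00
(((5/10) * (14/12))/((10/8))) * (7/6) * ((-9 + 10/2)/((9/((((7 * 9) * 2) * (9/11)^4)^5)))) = -467136681463870701442858012608/3363749974662800046005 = -138873782.23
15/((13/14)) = 210/13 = 16.15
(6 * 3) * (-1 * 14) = -252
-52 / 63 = -0.83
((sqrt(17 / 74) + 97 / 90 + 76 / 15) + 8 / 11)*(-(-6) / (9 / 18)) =6*sqrt(1258) / 37 + 13606 / 165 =88.21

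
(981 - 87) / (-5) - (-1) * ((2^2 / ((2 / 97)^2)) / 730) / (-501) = -65401933 / 365730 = -178.83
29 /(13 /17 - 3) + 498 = 18431 /38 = 485.03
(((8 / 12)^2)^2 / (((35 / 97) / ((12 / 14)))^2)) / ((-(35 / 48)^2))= -154157056 / 73530625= -2.10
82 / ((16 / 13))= 533 / 8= 66.62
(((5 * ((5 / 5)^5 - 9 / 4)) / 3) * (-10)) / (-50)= -5 / 12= -0.42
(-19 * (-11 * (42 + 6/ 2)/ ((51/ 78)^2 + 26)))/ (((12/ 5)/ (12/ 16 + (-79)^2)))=4409297035/ 4764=925545.14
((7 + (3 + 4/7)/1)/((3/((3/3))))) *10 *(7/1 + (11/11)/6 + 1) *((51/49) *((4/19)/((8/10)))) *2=62900/399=157.64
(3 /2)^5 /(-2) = -243 /64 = -3.80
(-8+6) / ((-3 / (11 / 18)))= 11 / 27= 0.41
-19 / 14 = -1.36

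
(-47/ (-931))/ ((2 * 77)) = 47/ 143374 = 0.00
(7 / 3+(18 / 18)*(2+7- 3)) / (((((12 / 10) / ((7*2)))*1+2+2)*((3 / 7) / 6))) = 12250 / 429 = 28.55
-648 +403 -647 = -892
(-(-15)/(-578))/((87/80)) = -200/8381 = -0.02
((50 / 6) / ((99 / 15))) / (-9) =-125 / 891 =-0.14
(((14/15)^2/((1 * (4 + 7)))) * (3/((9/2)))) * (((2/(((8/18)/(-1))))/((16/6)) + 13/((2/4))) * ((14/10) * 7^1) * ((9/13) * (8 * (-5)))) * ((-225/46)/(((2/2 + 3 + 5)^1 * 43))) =1867978/424281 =4.40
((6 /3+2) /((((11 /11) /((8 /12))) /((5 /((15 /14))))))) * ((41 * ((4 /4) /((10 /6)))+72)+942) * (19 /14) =87704 /5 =17540.80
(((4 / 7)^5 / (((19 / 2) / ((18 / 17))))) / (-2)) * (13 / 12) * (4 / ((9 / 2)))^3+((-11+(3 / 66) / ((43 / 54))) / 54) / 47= -202204774444 / 29326348733913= -0.01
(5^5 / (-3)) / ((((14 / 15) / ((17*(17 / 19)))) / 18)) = -40640625 / 133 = -305568.61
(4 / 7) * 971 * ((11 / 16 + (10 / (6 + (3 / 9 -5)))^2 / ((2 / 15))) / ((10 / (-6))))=-19694793 / 140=-140677.09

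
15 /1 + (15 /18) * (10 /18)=835 /54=15.46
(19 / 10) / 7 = 19 / 70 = 0.27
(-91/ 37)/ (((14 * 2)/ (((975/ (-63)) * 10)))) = 21125/ 1554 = 13.59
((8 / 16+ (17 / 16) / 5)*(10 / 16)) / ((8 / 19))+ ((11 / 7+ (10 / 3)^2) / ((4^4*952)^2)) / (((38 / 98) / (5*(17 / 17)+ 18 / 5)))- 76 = -31981621430299 / 426749460480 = -74.94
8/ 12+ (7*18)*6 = 2270/ 3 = 756.67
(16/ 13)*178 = 2848/ 13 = 219.08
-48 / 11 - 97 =-1115 / 11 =-101.36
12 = 12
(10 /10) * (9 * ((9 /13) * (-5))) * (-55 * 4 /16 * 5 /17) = 111375 /884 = 125.99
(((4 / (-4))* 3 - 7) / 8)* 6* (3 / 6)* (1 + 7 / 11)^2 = -1215 / 121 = -10.04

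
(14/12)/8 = 7/48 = 0.15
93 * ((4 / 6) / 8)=31 / 4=7.75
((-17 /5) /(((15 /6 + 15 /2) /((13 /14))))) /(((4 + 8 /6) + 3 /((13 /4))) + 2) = -8619 /225400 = -0.04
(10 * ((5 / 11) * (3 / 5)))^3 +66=114846 / 1331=86.29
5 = 5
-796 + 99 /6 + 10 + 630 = -279 /2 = -139.50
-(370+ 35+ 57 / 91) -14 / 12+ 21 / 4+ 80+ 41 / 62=-10862489 / 33852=-320.88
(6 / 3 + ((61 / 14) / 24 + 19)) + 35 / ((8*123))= 97429 / 4592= 21.22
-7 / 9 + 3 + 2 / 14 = 149 / 63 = 2.37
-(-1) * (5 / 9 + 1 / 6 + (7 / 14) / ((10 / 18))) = 73 / 45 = 1.62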